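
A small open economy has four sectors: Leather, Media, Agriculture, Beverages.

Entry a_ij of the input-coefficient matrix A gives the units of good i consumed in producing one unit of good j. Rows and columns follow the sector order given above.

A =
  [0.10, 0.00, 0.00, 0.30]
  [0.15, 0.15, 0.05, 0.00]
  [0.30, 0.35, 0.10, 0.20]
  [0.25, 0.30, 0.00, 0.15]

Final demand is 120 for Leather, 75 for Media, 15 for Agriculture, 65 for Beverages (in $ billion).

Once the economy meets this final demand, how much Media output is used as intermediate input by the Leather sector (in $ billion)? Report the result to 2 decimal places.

z_21 = 29.01

I − A =
  [   0.90     0.00     0.00    -0.30]
  [  -0.15     0.85    -0.05     0.00]
  [  -0.30    -0.35     0.90    -0.20]
  [  -0.25    -0.30     0.00     0.85]
Compute the cofactors C_ij = (−1)^(i+j)·(3×3 minor ij) of I−A; the adjugate is their transpose:
adj(I−A) = Cᵀ =
  [ 0.632375   0.081000   0.004500   0.224250]
  [ 0.130000   0.621000   0.034500   0.054000]
  [ 0.312875   0.322500   0.573000   0.245250]
  [ 0.231875   0.243000   0.013500   0.672750]
det(I−A) = Σ_j (I−A)_1j·C_1j = (0.90)(0.632375) + (0.00)(0.130000) + (0.00)(0.312875) + (-0.30)(0.231875) = 0.499575
(I − A)⁻¹ = adj(I−A) / det(I−A) ≈
  [   1.2658     0.1621     0.0090     0.4489]
  [   0.2602     1.2431     0.0691     0.1081]
  [   0.6263     0.6455     1.1470     0.4909]
  [   0.4641     0.4864     0.0270     1.3466]
First solve x = (I − A)⁻¹ d = adj(I−A)·d / det(I−A); in particular x_1 = (0.632375·120 + 0.081000·75 + 0.004500·15 + 0.224250·65) / 0.499575 = 96.60375 / 0.499575 ≈ 193.3719.
Intermediate flow from 2 to 1: z_21 = a_21 · x_1 = 0.15 × 96.60375 / 0.499575 = 14.4905625 / 0.499575 ≈ 29.01.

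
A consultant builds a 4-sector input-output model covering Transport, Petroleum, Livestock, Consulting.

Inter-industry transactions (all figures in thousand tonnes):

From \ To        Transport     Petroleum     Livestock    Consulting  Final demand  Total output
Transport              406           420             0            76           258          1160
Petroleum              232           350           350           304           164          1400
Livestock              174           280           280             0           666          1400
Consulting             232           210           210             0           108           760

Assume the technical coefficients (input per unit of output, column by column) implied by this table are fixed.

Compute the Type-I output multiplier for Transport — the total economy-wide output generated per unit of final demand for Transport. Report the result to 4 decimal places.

Technical coefficients a_ij = z_ij / X_j:
  a_11 = 406/1160 = 0.35, a_21 = 232/1160 = 0.20, a_31 = 174/1160 = 0.15, a_41 = 232/1160 = 0.20
  a_12 = 420/1400 = 0.30, a_22 = 350/1400 = 0.25, a_32 = 280/1400 = 0.20, a_42 = 210/1400 = 0.15
  a_13 = 0/1400 = 0.00, a_23 = 350/1400 = 0.25, a_33 = 280/1400 = 0.20, a_43 = 210/1400 = 0.15
  a_14 = 76/760 = 0.10, a_24 = 304/760 = 0.40, a_34 = 0/760 = 0.00, a_44 = 0/760 = 0.00
I − A =
  [   0.65    -0.30     0.00    -0.10]
  [  -0.20     0.75    -0.25    -0.40]
  [  -0.15    -0.20     0.80     0.00]
  [  -0.20    -0.15    -0.15     1.00]
Compute the cofactors C_ij = (−1)^(i+j)·(3×3 minor ij) of I−A; the adjugate is their transpose:
adj(I−A) = Cᵀ =
  [ 0.49000   0.25500   0.10800   0.15100]
  [ 0.27050   0.50175   0.19950   0.22775]
  [ 0.15950   0.17325   0.34650   0.08525]
  [ 0.16250   0.15225   0.10350   0.29825]
det(I−A) = Σ_j (I−A)_1j·C_1j = (0.65)(0.49000) + (-0.30)(0.27050) + (0.00)(0.15950) + (-0.10)(0.16250) = 0.2211
(I − A)⁻¹ = adj(I−A) / det(I−A) ≈
  [   2.21619     1.15332     0.48847     0.68295]
  [   1.22343     2.26934     0.90231     1.03008]
  [   0.72139     0.78358     1.56716     0.38557]
  [   0.73496     0.68860     0.46811     1.34894]
The output multiplier for sector j is the column-j sum of the Leontief inverse (I − A)⁻¹ = adj(I−A) / det(I−A).
Column 1 of adj(I−A): (0.49000, 0.27050, 0.15950, 0.16250); det(I−A) = 0.2211.
m_1 = (0.49000 + 0.27050 + 0.15950 + 0.16250) / 0.2211 = 1.0825 / 0.2211 ≈ 4.8960.

m_1 = 4.8960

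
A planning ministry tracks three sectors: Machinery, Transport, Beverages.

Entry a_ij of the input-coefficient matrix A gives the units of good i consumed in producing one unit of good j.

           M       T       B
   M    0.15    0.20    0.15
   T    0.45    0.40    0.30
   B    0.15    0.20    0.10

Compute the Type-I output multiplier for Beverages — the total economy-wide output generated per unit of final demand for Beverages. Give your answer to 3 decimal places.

m_B = 3.067

I − A =
  [   0.85    -0.20    -0.15]
  [  -0.45     0.60    -0.30]
  [  -0.15    -0.20     0.90]
Cofactors of I−A, C_ij = (−1)^(i+j)·(minor ij) (rows/columns in the sector order above):
  C_11 = (0.60)(0.90) − (-0.30)(-0.20) = 0.4800
  C_12 = −[(-0.45)(0.90) − (-0.30)(-0.15)] = 0.4500
  C_13 = (-0.45)(-0.20) − (0.60)(-0.15) = 0.1800
  C_21 = −[(-0.20)(0.90) − (-0.15)(-0.20)] = 0.2100
  C_22 = (0.85)(0.90) − (-0.15)(-0.15) = 0.7425
  C_23 = −[(0.85)(-0.20) − (-0.20)(-0.15)] = 0.2000
  C_31 = (-0.20)(-0.30) − (-0.15)(0.60) = 0.1500
  C_32 = −[(0.85)(-0.30) − (-0.15)(-0.45)] = 0.3225
  C_33 = (0.85)(0.60) − (-0.20)(-0.45) = 0.4200
det(I−A) = Σ_j (I−A)_1j·C_1j = (0.85)(0.4800) + (-0.20)(0.4500) + (-0.15)(0.1800) = 0.2910
adj(I−A) = Cᵀ =
  [ 0.4800   0.2100   0.1500]
  [ 0.4500   0.7425   0.3225]
  [ 0.1800   0.2000   0.4200]
(I − A)⁻¹ = adj(I−A) / det(I−A) ≈
  [   1.6495     0.7216     0.5155]
  [   1.5464     2.5515     1.1082]
  [   0.6186     0.6873     1.4433]
The output multiplier for sector j is the column-j sum of the Leontief inverse (I − A)⁻¹ = adj(I−A) / det(I−A).
Column B of adj(I−A): (0.1500, 0.3225, 0.4200); det(I−A) = 0.2910.
m_B = (0.1500 + 0.3225 + 0.4200) / 0.2910 = 0.8925 / 0.2910 ≈ 3.067.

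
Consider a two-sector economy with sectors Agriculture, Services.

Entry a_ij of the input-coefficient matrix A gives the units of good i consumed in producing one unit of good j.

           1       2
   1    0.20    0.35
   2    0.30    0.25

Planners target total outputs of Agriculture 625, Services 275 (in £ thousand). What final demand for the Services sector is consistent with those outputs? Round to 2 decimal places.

I − A =
  [   0.80    -0.35]
  [  -0.30     0.75]
d = (I − A) x:
  d_1 = (+0.80)·625 + (-0.35)·275 = 403.75
  d_2 = (-0.30)·625 + (+0.75)·275 = 18.75

d_2 = 18.75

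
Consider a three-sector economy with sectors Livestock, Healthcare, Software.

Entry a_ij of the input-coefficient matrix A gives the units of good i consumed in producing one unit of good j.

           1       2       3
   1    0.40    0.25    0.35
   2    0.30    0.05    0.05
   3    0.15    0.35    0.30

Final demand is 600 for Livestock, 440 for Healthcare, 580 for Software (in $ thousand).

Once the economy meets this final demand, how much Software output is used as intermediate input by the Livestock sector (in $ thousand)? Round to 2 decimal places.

z_31 = 436.06

I − A =
  [   0.60    -0.25    -0.35]
  [  -0.30     0.95    -0.05]
  [  -0.15    -0.35     0.70]
Cofactors of I−A, C_ij = (−1)^(i+j)·(minor ij) (rows/columns in the sector order above):
  C_11 = (0.95)(0.70) − (-0.05)(-0.35) = 0.6475
  C_12 = −[(-0.30)(0.70) − (-0.05)(-0.15)] = 0.2175
  C_13 = (-0.30)(-0.35) − (0.95)(-0.15) = 0.2475
  C_21 = −[(-0.25)(0.70) − (-0.35)(-0.35)] = 0.2975
  C_22 = (0.60)(0.70) − (-0.35)(-0.15) = 0.3675
  C_23 = −[(0.60)(-0.35) − (-0.25)(-0.15)] = 0.2475
  C_31 = (-0.25)(-0.05) − (-0.35)(0.95) = 0.3450
  C_32 = −[(0.60)(-0.05) − (-0.35)(-0.30)] = 0.1350
  C_33 = (0.60)(0.95) − (-0.25)(-0.30) = 0.4950
det(I−A) = Σ_j (I−A)_1j·C_1j = (0.60)(0.6475) + (-0.25)(0.2175) + (-0.35)(0.2475) = 0.2475
adj(I−A) = Cᵀ =
  [ 0.6475   0.2975   0.3450]
  [ 0.2175   0.3675   0.1350]
  [ 0.2475   0.2475   0.4950]
(I − A)⁻¹ = adj(I−A) / det(I−A) ≈
  [   2.6162     1.2020     1.3939]
  [   0.8788     1.4848     0.5455]
  [   1.0000     1.0000     2.0000]
First solve x = (I − A)⁻¹ d = adj(I−A)·d / det(I−A); in particular x_1 = (0.6475·600 + 0.2975·440 + 0.3450·580) / 0.2475 = 719.50 / 0.2475 ≈ 2907.0707.
Intermediate flow from 3 to 1: z_31 = a_31 · x_1 = 0.15 × 719.50 / 0.2475 = 107.925 / 0.2475 ≈ 436.06.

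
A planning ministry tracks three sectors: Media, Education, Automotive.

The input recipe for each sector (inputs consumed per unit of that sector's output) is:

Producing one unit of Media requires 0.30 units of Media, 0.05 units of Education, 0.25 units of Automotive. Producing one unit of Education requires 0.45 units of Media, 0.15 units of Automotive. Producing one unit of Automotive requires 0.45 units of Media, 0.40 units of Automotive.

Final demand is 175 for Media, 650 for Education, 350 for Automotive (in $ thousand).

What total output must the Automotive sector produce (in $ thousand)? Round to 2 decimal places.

I − A =
  [   0.70    -0.45    -0.45]
  [  -0.05     1.00     0.00]
  [  -0.25    -0.15     0.60]
Cofactors of I−A, C_ij = (−1)^(i+j)·(minor ij) (rows/columns in the sector order above):
  C_11 = (1.00)(0.60) − (0.00)(-0.15) = 0.6000
  C_12 = −[(-0.05)(0.60) − (0.00)(-0.25)] = 0.0300
  C_13 = (-0.05)(-0.15) − (1.00)(-0.25) = 0.2575
  C_21 = −[(-0.45)(0.60) − (-0.45)(-0.15)] = 0.3375
  C_22 = (0.70)(0.60) − (-0.45)(-0.25) = 0.3075
  C_23 = −[(0.70)(-0.15) − (-0.45)(-0.25)] = 0.2175
  C_31 = (-0.45)(0.00) − (-0.45)(1.00) = 0.4500
  C_32 = −[(0.70)(0.00) − (-0.45)(-0.05)] = 0.0225
  C_33 = (0.70)(1.00) − (-0.45)(-0.05) = 0.6775
det(I−A) = Σ_j (I−A)_1j·C_1j = (0.70)(0.6000) + (-0.45)(0.0300) + (-0.45)(0.2575) = 0.290625
adj(I−A) = Cᵀ =
  [ 0.6000   0.3375   0.4500]
  [ 0.0300   0.3075   0.0225]
  [ 0.2575   0.2175   0.6775]
(I − A)⁻¹ = adj(I−A) / det(I−A) ≈
  [   2.0645     1.1613     1.5484]
  [   0.1032     1.0581     0.0774]
  [   0.8860     0.7484     2.3312]
x = (I − A)⁻¹ d = adj(I−A)·d / det(I−A), with det(I−A) = 0.290625:
  x_1 = (0.6000·175 + 0.3375·650 + 0.4500·350) / 0.290625 = 481.875 / 0.290625 ≈ 1658.06
  x_2 = (0.0300·175 + 0.3075·650 + 0.0225·350) / 0.290625 = 213.00 / 0.290625 ≈ 732.90
  x_3 = (0.2575·175 + 0.2175·650 + 0.6775·350) / 0.290625 = 423.5625 / 0.290625 ≈ 1457.42

x_3 = 1457.42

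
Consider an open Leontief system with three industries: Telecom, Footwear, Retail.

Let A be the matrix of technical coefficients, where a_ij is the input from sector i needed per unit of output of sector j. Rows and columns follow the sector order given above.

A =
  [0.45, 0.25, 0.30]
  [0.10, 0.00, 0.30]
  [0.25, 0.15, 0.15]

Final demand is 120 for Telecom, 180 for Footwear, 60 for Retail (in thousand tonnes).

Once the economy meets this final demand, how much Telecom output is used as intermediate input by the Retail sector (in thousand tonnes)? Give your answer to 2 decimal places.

I − A =
  [   0.55    -0.25    -0.30]
  [  -0.10     1.00    -0.30]
  [  -0.25    -0.15     0.85]
Cofactors of I−A, C_ij = (−1)^(i+j)·(minor ij) (rows/columns in the sector order above):
  C_11 = (1.00)(0.85) − (-0.30)(-0.15) = 0.8050
  C_12 = −[(-0.10)(0.85) − (-0.30)(-0.25)] = 0.1600
  C_13 = (-0.10)(-0.15) − (1.00)(-0.25) = 0.2650
  C_21 = −[(-0.25)(0.85) − (-0.30)(-0.15)] = 0.2575
  C_22 = (0.55)(0.85) − (-0.30)(-0.25) = 0.3925
  C_23 = −[(0.55)(-0.15) − (-0.25)(-0.25)] = 0.1450
  C_31 = (-0.25)(-0.30) − (-0.30)(1.00) = 0.3750
  C_32 = −[(0.55)(-0.30) − (-0.30)(-0.10)] = 0.1950
  C_33 = (0.55)(1.00) − (-0.25)(-0.10) = 0.5250
det(I−A) = Σ_j (I−A)_1j·C_1j = (0.55)(0.8050) + (-0.25)(0.1600) + (-0.30)(0.2650) = 0.32325
adj(I−A) = Cᵀ =
  [ 0.8050   0.2575   0.3750]
  [ 0.1600   0.3925   0.1950]
  [ 0.2650   0.1450   0.5250]
(I − A)⁻¹ = adj(I−A) / det(I−A) ≈
  [   2.4903     0.7966     1.1601]
  [   0.4950     1.2142     0.6032]
  [   0.8198     0.4486     1.6241]
First solve x = (I − A)⁻¹ d = adj(I−A)·d / det(I−A); in particular x_R = (0.2650·120 + 0.1450·180 + 0.5250·60) / 0.32325 = 89.40 / 0.32325 ≈ 276.5661.
Intermediate flow from T to R: z_TR = a_TR · x_R = 0.30 × 89.40 / 0.32325 = 26.82 / 0.32325 ≈ 82.97.

z_TR = 82.97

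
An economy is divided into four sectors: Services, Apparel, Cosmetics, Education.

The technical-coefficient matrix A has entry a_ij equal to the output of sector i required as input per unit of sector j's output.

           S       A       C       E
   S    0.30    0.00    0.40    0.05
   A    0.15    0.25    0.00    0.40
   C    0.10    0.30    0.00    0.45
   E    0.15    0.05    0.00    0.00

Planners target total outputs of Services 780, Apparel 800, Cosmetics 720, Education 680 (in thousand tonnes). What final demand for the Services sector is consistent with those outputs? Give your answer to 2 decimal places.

d_S = 224.00

I − A =
  [   0.70     0.00    -0.40    -0.05]
  [  -0.15     0.75     0.00    -0.40]
  [  -0.10    -0.30     1.00    -0.45]
  [  -0.15    -0.05     0.00     1.00]
d = (I − A) x:
  d_S = (+0.70)·780 + (+0.00)·800 + (-0.40)·720 + (-0.05)·680 = 224.00
  d_A = (-0.15)·780 + (+0.75)·800 + (+0.00)·720 + (-0.40)·680 = 211.00
  d_C = (-0.10)·780 + (-0.30)·800 + (+1.00)·720 + (-0.45)·680 = 96.00
  d_E = (-0.15)·780 + (-0.05)·800 + (+0.00)·720 + (+1.00)·680 = 523.00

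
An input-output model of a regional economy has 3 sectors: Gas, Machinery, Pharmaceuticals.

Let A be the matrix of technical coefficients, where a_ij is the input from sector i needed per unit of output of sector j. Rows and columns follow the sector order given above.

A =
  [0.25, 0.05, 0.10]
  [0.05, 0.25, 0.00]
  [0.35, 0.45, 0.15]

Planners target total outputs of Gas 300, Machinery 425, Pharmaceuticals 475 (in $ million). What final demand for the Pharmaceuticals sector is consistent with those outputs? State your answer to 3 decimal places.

d_3 = 107.500

I − A =
  [   0.75    -0.05    -0.10]
  [  -0.05     0.75     0.00]
  [  -0.35    -0.45     0.85]
d = (I − A) x:
  d_1 = (+0.75)·300 + (-0.05)·425 + (-0.10)·475 = 156.250
  d_2 = (-0.05)·300 + (+0.75)·425 + (+0.00)·475 = 303.750
  d_3 = (-0.35)·300 + (-0.45)·425 + (+0.85)·475 = 107.500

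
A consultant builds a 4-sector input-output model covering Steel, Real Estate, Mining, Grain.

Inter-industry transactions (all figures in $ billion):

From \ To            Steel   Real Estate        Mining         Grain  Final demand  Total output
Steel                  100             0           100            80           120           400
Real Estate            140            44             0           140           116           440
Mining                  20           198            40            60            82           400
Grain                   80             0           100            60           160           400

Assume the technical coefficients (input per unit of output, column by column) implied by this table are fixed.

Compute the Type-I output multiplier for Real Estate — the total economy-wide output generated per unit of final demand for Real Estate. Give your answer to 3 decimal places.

m_R = 2.720

Technical coefficients a_ij = z_ij / X_j:
  a_SS = 100/400 = 0.25, a_RS = 140/400 = 0.35, a_MS = 20/400 = 0.05, a_GS = 80/400 = 0.20
  a_SR = 0/440 = 0.00, a_RR = 44/440 = 0.10, a_MR = 198/440 = 0.45, a_GR = 0/440 = 0.00
  a_SM = 100/400 = 0.25, a_RM = 0/400 = 0.00, a_MM = 40/400 = 0.10, a_GM = 100/400 = 0.25
  a_SG = 80/400 = 0.20, a_RG = 140/400 = 0.35, a_MG = 60/400 = 0.15, a_GG = 60/400 = 0.15
I − A =
  [   0.75     0.00    -0.25    -0.20]
  [  -0.35     0.90     0.00    -0.35]
  [  -0.05    -0.45     0.90    -0.15]
  [  -0.20     0.00    -0.25     0.85]
Compute the cofactors C_ij = (−1)^(i+j)·(3×3 minor ij) of I−A; the adjugate is their transpose:
adj(I−A) = Cᵀ =
  [ 0.615375   0.118125   0.236250   0.235125]
  [ 0.322000   0.489000   0.175000   0.308000]
  [ 0.230625   0.268875   0.537750   0.259875]
  [ 0.212625   0.106875   0.213750   0.556875]
det(I−A) = Σ_j (I−A)_1j·C_1j = (0.75)(0.615375) + (0.00)(0.322000) + (-0.25)(0.230625) + (-0.20)(0.212625) = 0.36135
(I − A)⁻¹ = adj(I−A) / det(I−A) ≈
  [   1.7030     0.3269     0.6538     0.6507]
  [   0.8911     1.3533     0.4843     0.8524]
  [   0.6382     0.7441     1.4882     0.7192]
  [   0.5884     0.2958     0.5915     1.5411]
The output multiplier for sector j is the column-j sum of the Leontief inverse (I − A)⁻¹ = adj(I−A) / det(I−A).
Column R of adj(I−A): (0.118125, 0.489000, 0.268875, 0.106875); det(I−A) = 0.36135.
m_R = (0.118125 + 0.489000 + 0.268875 + 0.106875) / 0.36135 = 0.982875 / 0.36135 ≈ 2.720.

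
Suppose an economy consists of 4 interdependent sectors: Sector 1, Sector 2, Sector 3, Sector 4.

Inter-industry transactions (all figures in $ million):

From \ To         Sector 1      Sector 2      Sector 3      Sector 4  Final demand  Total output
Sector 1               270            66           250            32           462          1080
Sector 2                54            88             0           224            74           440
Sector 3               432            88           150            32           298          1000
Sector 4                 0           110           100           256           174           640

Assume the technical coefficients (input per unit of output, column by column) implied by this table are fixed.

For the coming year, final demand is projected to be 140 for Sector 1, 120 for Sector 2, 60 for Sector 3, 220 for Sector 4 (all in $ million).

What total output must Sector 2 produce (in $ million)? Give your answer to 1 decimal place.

x_2 = 453.6

Technical coefficients a_ij = z_ij / X_j:
  a_11 = 270/1080 = 0.25, a_21 = 54/1080 = 0.05, a_31 = 432/1080 = 0.40, a_41 = 0/1080 = 0.00
  a_12 = 66/440 = 0.15, a_22 = 88/440 = 0.20, a_32 = 88/440 = 0.20, a_42 = 110/440 = 0.25
  a_13 = 250/1000 = 0.25, a_23 = 0/1000 = 0.00, a_33 = 150/1000 = 0.15, a_43 = 100/1000 = 0.10
  a_14 = 32/640 = 0.05, a_24 = 224/640 = 0.35, a_34 = 32/640 = 0.05, a_44 = 256/640 = 0.40
I − A =
  [   0.75    -0.15    -0.25    -0.05]
  [  -0.05     0.80     0.00    -0.35]
  [  -0.40    -0.20     0.85    -0.05]
  [   0.00    -0.25    -0.10     0.60]
Compute the cofactors C_ij = (−1)^(i+j)·(3×3 minor ij) of I−A; the adjugate is their transpose:
adj(I−A) = Cᵀ =
  [ 0.322625   0.120500   0.107375   0.106125]
  [ 0.039250   0.316750   0.034000   0.190875]
  [ 0.163625   0.140375   0.289250   0.119625]
  [ 0.043625   0.155375   0.062375   0.421125]
det(I−A) = Σ_j (I−A)_1j·C_1j = (0.75)(0.322625) + (-0.15)(0.039250) + (-0.25)(0.163625) + (-0.05)(0.043625) = 0.19299375
(I − A)⁻¹ = adj(I−A) / det(I−A) ≈
  [   1.6717     0.6244     0.5564     0.5499]
  [   0.2034     1.6412     0.1762     0.9890]
  [   0.8478     0.7274     1.4988     0.6198]
  [   0.2260     0.8051     0.3232     2.1821]
x = (I − A)⁻¹ d = adj(I−A)·d / det(I−A), with det(I−A) = 0.19299375:
  x_1 = (0.322625·140 + 0.120500·120 + 0.107375·60 + 0.106125·220) / 0.19299375 = 89.4175 / 0.19299375 ≈ 463.3
  x_2 = (0.039250·140 + 0.316750·120 + 0.034000·60 + 0.190875·220) / 0.19299375 = 87.5375 / 0.19299375 ≈ 453.6
  x_3 = (0.163625·140 + 0.140375·120 + 0.289250·60 + 0.119625·220) / 0.19299375 = 83.425 / 0.19299375 ≈ 432.3
  x_4 = (0.043625·140 + 0.155375·120 + 0.062375·60 + 0.421125·220) / 0.19299375 = 121.1425 / 0.19299375 ≈ 627.7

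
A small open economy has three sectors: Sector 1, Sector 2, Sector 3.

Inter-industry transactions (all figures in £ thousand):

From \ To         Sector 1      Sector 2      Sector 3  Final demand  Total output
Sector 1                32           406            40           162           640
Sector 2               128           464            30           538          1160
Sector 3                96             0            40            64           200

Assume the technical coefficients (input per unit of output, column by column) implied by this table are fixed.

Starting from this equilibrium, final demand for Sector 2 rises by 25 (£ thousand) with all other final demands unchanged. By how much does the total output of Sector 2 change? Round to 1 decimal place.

Δx_2 = 48.8

Technical coefficients a_ij = z_ij / X_j:
  a_11 = 32/640 = 0.05, a_21 = 128/640 = 0.20, a_31 = 96/640 = 0.15
  a_12 = 406/1160 = 0.35, a_22 = 464/1160 = 0.40, a_32 = 0/1160 = 0.00
  a_13 = 40/200 = 0.20, a_23 = 30/200 = 0.15, a_33 = 40/200 = 0.20
I − A =
  [   0.95    -0.35    -0.20]
  [  -0.20     0.60    -0.15]
  [  -0.15     0.00     0.80]
Cofactors of I−A, C_ij = (−1)^(i+j)·(minor ij) (rows/columns in the sector order above):
  C_11 = (0.60)(0.80) − (-0.15)(0.00) = 0.4800
  C_12 = −[(-0.20)(0.80) − (-0.15)(-0.15)] = 0.1825
  C_13 = (-0.20)(0.00) − (0.60)(-0.15) = 0.0900
  C_21 = −[(-0.35)(0.80) − (-0.20)(0.00)] = 0.2800
  C_22 = (0.95)(0.80) − (-0.20)(-0.15) = 0.7300
  C_23 = −[(0.95)(0.00) − (-0.35)(-0.15)] = 0.0525
  C_31 = (-0.35)(-0.15) − (-0.20)(0.60) = 0.1725
  C_32 = −[(0.95)(-0.15) − (-0.20)(-0.20)] = 0.1825
  C_33 = (0.95)(0.60) − (-0.35)(-0.20) = 0.5000
det(I−A) = Σ_j (I−A)_1j·C_1j = (0.95)(0.4800) + (-0.35)(0.1825) + (-0.20)(0.0900) = 0.374125
adj(I−A) = Cᵀ =
  [ 0.4800   0.2800   0.1725]
  [ 0.1825   0.7300   0.1825]
  [ 0.0900   0.0525   0.5000]
(I − A)⁻¹ = adj(I−A) / det(I−A) ≈
  [   1.2830     0.7484     0.4611]
  [   0.4878     1.9512     0.4878]
  [   0.2406     0.1403     1.3365]
Δx = (I − A)⁻¹ Δd with Δd having +25 in the Sector 2 component and 0 elsewhere.
So Δx_2 = L_22 · (+25), where L_22 = adj(I−A)_22 / det(I−A) = 0.7300 / 0.374125.
Δx_2 = 0.7300 × (+25) / 0.374125 = 18.25 / 0.374125 ≈ 48.8.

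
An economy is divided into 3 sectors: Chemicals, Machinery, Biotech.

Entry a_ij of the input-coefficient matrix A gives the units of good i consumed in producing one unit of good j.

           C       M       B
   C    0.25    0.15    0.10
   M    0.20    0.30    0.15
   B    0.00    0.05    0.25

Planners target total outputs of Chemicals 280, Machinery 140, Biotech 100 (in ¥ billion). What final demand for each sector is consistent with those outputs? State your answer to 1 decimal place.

d_C = 179.0, d_M = 27.0, d_B = 68.0

I − A =
  [   0.75    -0.15    -0.10]
  [  -0.20     0.70    -0.15]
  [   0.00    -0.05     0.75]
d = (I − A) x:
  d_C = (+0.75)·280 + (-0.15)·140 + (-0.10)·100 = 179.0
  d_M = (-0.20)·280 + (+0.70)·140 + (-0.15)·100 = 27.0
  d_B = (+0.00)·280 + (-0.05)·140 + (+0.75)·100 = 68.0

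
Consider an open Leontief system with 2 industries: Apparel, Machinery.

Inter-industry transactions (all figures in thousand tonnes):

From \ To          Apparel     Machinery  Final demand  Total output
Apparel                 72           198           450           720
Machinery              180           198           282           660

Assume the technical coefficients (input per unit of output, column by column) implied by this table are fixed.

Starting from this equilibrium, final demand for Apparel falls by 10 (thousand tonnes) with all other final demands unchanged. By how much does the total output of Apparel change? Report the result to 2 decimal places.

Δx_A = -12.61

Technical coefficients a_ij = z_ij / X_j:
  a_AA = 72/720 = 0.10, a_MA = 180/720 = 0.25
  a_AM = 198/660 = 0.30, a_MM = 198/660 = 0.30
I − A =
  [   0.90    -0.30]
  [  -0.25     0.70]
det(I−A) = (0.90)(0.70) − (-0.30)(-0.25) = 0.5550
adj(I−A) = [[0.70, 0.30], [0.25, 0.90]]
(I − A)⁻¹ = adj(I−A) / det(I−A) ≈
  [   1.2613     0.5405]
  [   0.4505     1.6216]
Δx = (I − A)⁻¹ Δd with Δd having -10 in the Apparel component and 0 elsewhere.
So Δx_A = L_AA · (-10), where L_AA = adj(I−A)_AA / det(I−A) = 0.70 / 0.5550.
Δx_A = 0.70 × (-10) / 0.5550 = -7.00 / 0.5550 ≈ -12.61.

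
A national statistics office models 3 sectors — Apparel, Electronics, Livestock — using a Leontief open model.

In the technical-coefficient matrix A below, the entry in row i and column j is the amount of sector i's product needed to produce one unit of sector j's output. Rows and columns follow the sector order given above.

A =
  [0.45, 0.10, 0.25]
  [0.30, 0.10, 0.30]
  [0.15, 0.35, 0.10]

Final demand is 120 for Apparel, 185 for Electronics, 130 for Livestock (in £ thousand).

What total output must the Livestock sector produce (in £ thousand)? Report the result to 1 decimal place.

x_3 = 430.8

I − A =
  [   0.55    -0.10    -0.25]
  [  -0.30     0.90    -0.30]
  [  -0.15    -0.35     0.90]
Cofactors of I−A, C_ij = (−1)^(i+j)·(minor ij) (rows/columns in the sector order above):
  C_11 = (0.90)(0.90) − (-0.30)(-0.35) = 0.7050
  C_12 = −[(-0.30)(0.90) − (-0.30)(-0.15)] = 0.3150
  C_13 = (-0.30)(-0.35) − (0.90)(-0.15) = 0.2400
  C_21 = −[(-0.10)(0.90) − (-0.25)(-0.35)] = 0.1775
  C_22 = (0.55)(0.90) − (-0.25)(-0.15) = 0.4575
  C_23 = −[(0.55)(-0.35) − (-0.10)(-0.15)] = 0.2075
  C_31 = (-0.10)(-0.30) − (-0.25)(0.90) = 0.2550
  C_32 = −[(0.55)(-0.30) − (-0.25)(-0.30)] = 0.2400
  C_33 = (0.55)(0.90) − (-0.10)(-0.30) = 0.4650
det(I−A) = Σ_j (I−A)_1j·C_1j = (0.55)(0.7050) + (-0.10)(0.3150) + (-0.25)(0.2400) = 0.29625
adj(I−A) = Cᵀ =
  [ 0.7050   0.1775   0.2550]
  [ 0.3150   0.4575   0.2400]
  [ 0.2400   0.2075   0.4650]
(I − A)⁻¹ = adj(I−A) / det(I−A) ≈
  [   2.3797     0.5992     0.8608]
  [   1.0633     1.5443     0.8101]
  [   0.8101     0.7004     1.5696]
x = (I − A)⁻¹ d = adj(I−A)·d / det(I−A), with det(I−A) = 0.29625:
  x_1 = (0.7050·120 + 0.1775·185 + 0.2550·130) / 0.29625 = 150.5875 / 0.29625 ≈ 508.3
  x_2 = (0.3150·120 + 0.4575·185 + 0.2400·130) / 0.29625 = 153.6375 / 0.29625 ≈ 518.6
  x_3 = (0.2400·120 + 0.2075·185 + 0.4650·130) / 0.29625 = 127.6375 / 0.29625 ≈ 430.8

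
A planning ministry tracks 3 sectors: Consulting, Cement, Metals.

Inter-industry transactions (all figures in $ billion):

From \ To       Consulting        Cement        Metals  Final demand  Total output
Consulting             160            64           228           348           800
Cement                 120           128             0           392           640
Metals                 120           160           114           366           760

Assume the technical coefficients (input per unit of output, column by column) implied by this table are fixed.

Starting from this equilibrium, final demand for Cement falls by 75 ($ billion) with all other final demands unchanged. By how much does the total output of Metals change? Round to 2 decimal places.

Δx_3 = -33.32

Technical coefficients a_ij = z_ij / X_j:
  a_11 = 160/800 = 0.20, a_21 = 120/800 = 0.15, a_31 = 120/800 = 0.15
  a_12 = 64/640 = 0.10, a_22 = 128/640 = 0.20, a_32 = 160/640 = 0.25
  a_13 = 228/760 = 0.30, a_23 = 0/760 = 0.00, a_33 = 114/760 = 0.15
I − A =
  [   0.80    -0.10    -0.30]
  [  -0.15     0.80     0.00]
  [  -0.15    -0.25     0.85]
Cofactors of I−A, C_ij = (−1)^(i+j)·(minor ij) (rows/columns in the sector order above):
  C_11 = (0.80)(0.85) − (0.00)(-0.25) = 0.6800
  C_12 = −[(-0.15)(0.85) − (0.00)(-0.15)] = 0.1275
  C_13 = (-0.15)(-0.25) − (0.80)(-0.15) = 0.1575
  C_21 = −[(-0.10)(0.85) − (-0.30)(-0.25)] = 0.1600
  C_22 = (0.80)(0.85) − (-0.30)(-0.15) = 0.6350
  C_23 = −[(0.80)(-0.25) − (-0.10)(-0.15)] = 0.2150
  C_31 = (-0.10)(0.00) − (-0.30)(0.80) = 0.2400
  C_32 = −[(0.80)(0.00) − (-0.30)(-0.15)] = 0.0450
  C_33 = (0.80)(0.80) − (-0.10)(-0.15) = 0.6250
det(I−A) = Σ_j (I−A)_1j·C_1j = (0.80)(0.6800) + (-0.10)(0.1275) + (-0.30)(0.1575) = 0.4840
adj(I−A) = Cᵀ =
  [ 0.6800   0.1600   0.2400]
  [ 0.1275   0.6350   0.0450]
  [ 0.1575   0.2150   0.6250]
(I − A)⁻¹ = adj(I−A) / det(I−A) ≈
  [   1.4050     0.3306     0.4959]
  [   0.2634     1.3120     0.0930]
  [   0.3254     0.4442     1.2913]
Δx = (I − A)⁻¹ Δd with Δd having -75 in the Cement component and 0 elsewhere.
So Δx_3 = L_32 · (-75), where L_32 = adj(I−A)_32 / det(I−A) = 0.2150 / 0.4840.
Δx_3 = 0.2150 × (-75) / 0.4840 = -16.125 / 0.4840 ≈ -33.32.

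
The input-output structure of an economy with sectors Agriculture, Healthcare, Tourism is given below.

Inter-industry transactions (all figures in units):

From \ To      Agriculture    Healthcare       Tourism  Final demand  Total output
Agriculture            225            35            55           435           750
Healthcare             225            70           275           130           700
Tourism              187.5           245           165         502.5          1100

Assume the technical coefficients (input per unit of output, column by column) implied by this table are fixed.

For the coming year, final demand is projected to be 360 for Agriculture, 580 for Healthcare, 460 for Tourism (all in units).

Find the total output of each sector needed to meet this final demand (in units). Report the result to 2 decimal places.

Technical coefficients a_ij = z_ij / X_j:
  a_AA = 225/750 = 0.30, a_HA = 225/750 = 0.30, a_TA = 187.5/750 = 0.25
  a_AH = 35/700 = 0.05, a_HH = 70/700 = 0.10, a_TH = 245/700 = 0.35
  a_AT = 55/1100 = 0.05, a_HT = 275/1100 = 0.25, a_TT = 165/1100 = 0.15
I − A =
  [   0.70    -0.05    -0.05]
  [  -0.30     0.90    -0.25]
  [  -0.25    -0.35     0.85]
Cofactors of I−A, C_ij = (−1)^(i+j)·(minor ij) (rows/columns in the sector order above):
  C_11 = (0.90)(0.85) − (-0.25)(-0.35) = 0.6775
  C_12 = −[(-0.30)(0.85) − (-0.25)(-0.25)] = 0.3175
  C_13 = (-0.30)(-0.35) − (0.90)(-0.25) = 0.3300
  C_21 = −[(-0.05)(0.85) − (-0.05)(-0.35)] = 0.0600
  C_22 = (0.70)(0.85) − (-0.05)(-0.25) = 0.5825
  C_23 = −[(0.70)(-0.35) − (-0.05)(-0.25)] = 0.2575
  C_31 = (-0.05)(-0.25) − (-0.05)(0.90) = 0.0575
  C_32 = −[(0.70)(-0.25) − (-0.05)(-0.30)] = 0.1900
  C_33 = (0.70)(0.90) − (-0.05)(-0.30) = 0.6150
det(I−A) = Σ_j (I−A)_1j·C_1j = (0.70)(0.6775) + (-0.05)(0.3175) + (-0.05)(0.3300) = 0.441875
adj(I−A) = Cᵀ =
  [ 0.6775   0.0600   0.0575]
  [ 0.3175   0.5825   0.1900]
  [ 0.3300   0.2575   0.6150]
(I − A)⁻¹ = adj(I−A) / det(I−A) ≈
  [   1.5332     0.1358     0.1301]
  [   0.7185     1.3182     0.4300]
  [   0.7468     0.5827     1.3918]
x = (I − A)⁻¹ d = adj(I−A)·d / det(I−A), with det(I−A) = 0.441875:
  x_A = (0.6775·360 + 0.0600·580 + 0.0575·460) / 0.441875 = 305.15 / 0.441875 ≈ 690.58
  x_H = (0.3175·360 + 0.5825·580 + 0.1900·460) / 0.441875 = 539.55 / 0.441875 ≈ 1221.05
  x_T = (0.3300·360 + 0.2575·580 + 0.6150·460) / 0.441875 = 551.05 / 0.441875 ≈ 1247.07

x_A = 690.58, x_H = 1221.05, x_T = 1247.07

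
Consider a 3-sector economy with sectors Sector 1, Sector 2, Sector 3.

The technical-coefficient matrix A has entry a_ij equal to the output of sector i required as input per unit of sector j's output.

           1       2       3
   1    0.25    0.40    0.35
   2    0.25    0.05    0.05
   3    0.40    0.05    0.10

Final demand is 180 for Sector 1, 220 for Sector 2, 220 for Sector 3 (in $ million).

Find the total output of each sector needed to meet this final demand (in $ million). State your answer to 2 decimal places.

I − A =
  [   0.75    -0.40    -0.35]
  [  -0.25     0.95    -0.05]
  [  -0.40    -0.05     0.90]
Cofactors of I−A, C_ij = (−1)^(i+j)·(minor ij) (rows/columns in the sector order above):
  C_11 = (0.95)(0.90) − (-0.05)(-0.05) = 0.8525
  C_12 = −[(-0.25)(0.90) − (-0.05)(-0.40)] = 0.2450
  C_13 = (-0.25)(-0.05) − (0.95)(-0.40) = 0.3925
  C_21 = −[(-0.40)(0.90) − (-0.35)(-0.05)] = 0.3775
  C_22 = (0.75)(0.90) − (-0.35)(-0.40) = 0.5350
  C_23 = −[(0.75)(-0.05) − (-0.40)(-0.40)] = 0.1975
  C_31 = (-0.40)(-0.05) − (-0.35)(0.95) = 0.3525
  C_32 = −[(0.75)(-0.05) − (-0.35)(-0.25)] = 0.1250
  C_33 = (0.75)(0.95) − (-0.40)(-0.25) = 0.6125
det(I−A) = Σ_j (I−A)_1j·C_1j = (0.75)(0.8525) + (-0.40)(0.2450) + (-0.35)(0.3925) = 0.4040
adj(I−A) = Cᵀ =
  [ 0.8525   0.3775   0.3525]
  [ 0.2450   0.5350   0.1250]
  [ 0.3925   0.1975   0.6125]
(I − A)⁻¹ = adj(I−A) / det(I−A) ≈
  [   2.1101     0.9344     0.8725]
  [   0.6064     1.3243     0.3094]
  [   0.9715     0.4889     1.5161]
x = (I − A)⁻¹ d = adj(I−A)·d / det(I−A), with det(I−A) = 0.4040:
  x_1 = (0.8525·180 + 0.3775·220 + 0.3525·220) / 0.4040 = 314.05 / 0.4040 ≈ 777.35
  x_2 = (0.2450·180 + 0.5350·220 + 0.1250·220) / 0.4040 = 189.30 / 0.4040 ≈ 468.56
  x_3 = (0.3925·180 + 0.1975·220 + 0.6125·220) / 0.4040 = 248.85 / 0.4040 ≈ 615.97

x_1 = 777.35, x_2 = 468.56, x_3 = 615.97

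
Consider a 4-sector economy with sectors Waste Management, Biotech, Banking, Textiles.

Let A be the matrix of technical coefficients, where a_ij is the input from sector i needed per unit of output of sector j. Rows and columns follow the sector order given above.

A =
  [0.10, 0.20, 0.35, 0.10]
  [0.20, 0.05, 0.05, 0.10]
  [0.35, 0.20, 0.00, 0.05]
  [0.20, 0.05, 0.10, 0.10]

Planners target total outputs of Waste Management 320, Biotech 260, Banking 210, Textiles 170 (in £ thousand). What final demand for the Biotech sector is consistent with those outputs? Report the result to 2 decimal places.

I − A =
  [   0.90    -0.20    -0.35    -0.10]
  [  -0.20     0.95    -0.05    -0.10]
  [  -0.35    -0.20     1.00    -0.05]
  [  -0.20    -0.05    -0.10     0.90]
d = (I − A) x:
  d_1 = (+0.90)·320 + (-0.20)·260 + (-0.35)·210 + (-0.10)·170 = 145.50
  d_2 = (-0.20)·320 + (+0.95)·260 + (-0.05)·210 + (-0.10)·170 = 155.50
  d_3 = (-0.35)·320 + (-0.20)·260 + (+1.00)·210 + (-0.05)·170 = 37.50
  d_4 = (-0.20)·320 + (-0.05)·260 + (-0.10)·210 + (+0.90)·170 = 55.00

d_2 = 155.50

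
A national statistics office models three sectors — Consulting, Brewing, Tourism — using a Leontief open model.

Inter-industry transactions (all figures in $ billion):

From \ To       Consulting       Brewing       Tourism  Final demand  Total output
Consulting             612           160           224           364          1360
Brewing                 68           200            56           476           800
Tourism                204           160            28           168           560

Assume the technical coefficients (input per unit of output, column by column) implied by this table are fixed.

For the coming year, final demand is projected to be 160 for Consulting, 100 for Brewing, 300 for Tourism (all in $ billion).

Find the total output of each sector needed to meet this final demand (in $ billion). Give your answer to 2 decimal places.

x_1 = 732.05, x_2 = 246.58, x_3 = 483.29

Technical coefficients a_ij = z_ij / X_j:
  a_11 = 612/1360 = 0.45, a_21 = 68/1360 = 0.05, a_31 = 204/1360 = 0.15
  a_12 = 160/800 = 0.20, a_22 = 200/800 = 0.25, a_32 = 160/800 = 0.20
  a_13 = 224/560 = 0.40, a_23 = 56/560 = 0.10, a_33 = 28/560 = 0.05
I − A =
  [   0.55    -0.20    -0.40]
  [  -0.05     0.75    -0.10]
  [  -0.15    -0.20     0.95]
Cofactors of I−A, C_ij = (−1)^(i+j)·(minor ij) (rows/columns in the sector order above):
  C_11 = (0.75)(0.95) − (-0.10)(-0.20) = 0.6925
  C_12 = −[(-0.05)(0.95) − (-0.10)(-0.15)] = 0.0625
  C_13 = (-0.05)(-0.20) − (0.75)(-0.15) = 0.1225
  C_21 = −[(-0.20)(0.95) − (-0.40)(-0.20)] = 0.2700
  C_22 = (0.55)(0.95) − (-0.40)(-0.15) = 0.4625
  C_23 = −[(0.55)(-0.20) − (-0.20)(-0.15)] = 0.1400
  C_31 = (-0.20)(-0.10) − (-0.40)(0.75) = 0.3200
  C_32 = −[(0.55)(-0.10) − (-0.40)(-0.05)] = 0.0750
  C_33 = (0.55)(0.75) − (-0.20)(-0.05) = 0.4025
det(I−A) = Σ_j (I−A)_1j·C_1j = (0.55)(0.6925) + (-0.20)(0.0625) + (-0.40)(0.1225) = 0.319375
adj(I−A) = Cᵀ =
  [ 0.6925   0.2700   0.3200]
  [ 0.0625   0.4625   0.0750]
  [ 0.1225   0.1400   0.4025]
(I − A)⁻¹ = adj(I−A) / det(I−A) ≈
  [   2.1683     0.8454     1.0020]
  [   0.1957     1.4481     0.2348]
  [   0.3836     0.4384     1.2603]
x = (I − A)⁻¹ d = adj(I−A)·d / det(I−A), with det(I−A) = 0.319375:
  x_1 = (0.6925·160 + 0.2700·100 + 0.3200·300) / 0.319375 = 233.80 / 0.319375 ≈ 732.05
  x_2 = (0.0625·160 + 0.4625·100 + 0.0750·300) / 0.319375 = 78.75 / 0.319375 ≈ 246.58
  x_3 = (0.1225·160 + 0.1400·100 + 0.4025·300) / 0.319375 = 154.35 / 0.319375 ≈ 483.29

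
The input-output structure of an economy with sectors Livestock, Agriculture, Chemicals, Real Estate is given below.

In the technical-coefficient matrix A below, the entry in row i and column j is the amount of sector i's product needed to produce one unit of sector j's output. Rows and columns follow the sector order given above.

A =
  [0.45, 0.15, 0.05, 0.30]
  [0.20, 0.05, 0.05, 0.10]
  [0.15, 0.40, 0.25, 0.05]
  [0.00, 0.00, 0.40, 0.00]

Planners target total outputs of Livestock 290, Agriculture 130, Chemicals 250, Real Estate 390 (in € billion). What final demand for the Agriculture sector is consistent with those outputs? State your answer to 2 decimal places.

d_2 = 14.00

I − A =
  [   0.55    -0.15    -0.05    -0.30]
  [  -0.20     0.95    -0.05    -0.10]
  [  -0.15    -0.40     0.75    -0.05]
  [   0.00     0.00    -0.40     1.00]
d = (I − A) x:
  d_1 = (+0.55)·290 + (-0.15)·130 + (-0.05)·250 + (-0.30)·390 = 10.50
  d_2 = (-0.20)·290 + (+0.95)·130 + (-0.05)·250 + (-0.10)·390 = 14.00
  d_3 = (-0.15)·290 + (-0.40)·130 + (+0.75)·250 + (-0.05)·390 = 72.50
  d_4 = (+0.00)·290 + (+0.00)·130 + (-0.40)·250 + (+1.00)·390 = 290.00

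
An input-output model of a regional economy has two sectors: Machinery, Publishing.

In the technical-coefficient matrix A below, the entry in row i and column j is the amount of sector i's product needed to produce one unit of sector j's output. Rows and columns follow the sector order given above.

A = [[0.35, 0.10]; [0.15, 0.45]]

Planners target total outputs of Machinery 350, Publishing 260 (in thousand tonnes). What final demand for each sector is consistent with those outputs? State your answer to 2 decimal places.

d_M = 201.50, d_P = 90.50

I − A =
  [   0.65    -0.10]
  [  -0.15     0.55]
d = (I − A) x:
  d_M = (+0.65)·350 + (-0.10)·260 = 201.50
  d_P = (-0.15)·350 + (+0.55)·260 = 90.50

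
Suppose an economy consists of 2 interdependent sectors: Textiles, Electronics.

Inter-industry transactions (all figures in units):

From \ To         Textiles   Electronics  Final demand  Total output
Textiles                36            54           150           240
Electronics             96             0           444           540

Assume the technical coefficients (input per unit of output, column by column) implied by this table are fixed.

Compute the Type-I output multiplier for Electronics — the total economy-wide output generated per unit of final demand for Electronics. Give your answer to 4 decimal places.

m_E = 1.1728

Technical coefficients a_ij = z_ij / X_j:
  a_TT = 36/240 = 0.15, a_ET = 96/240 = 0.40
  a_TE = 54/540 = 0.10, a_EE = 0/540 = 0.00
I − A =
  [   0.85    -0.10]
  [  -0.40     1.00]
det(I−A) = (0.85)(1.00) − (-0.10)(-0.40) = 0.8100
adj(I−A) = [[1.00, 0.10], [0.40, 0.85]]
(I − A)⁻¹ = adj(I−A) / det(I−A) ≈
  [   1.23457     0.12346]
  [   0.49383     1.04938]
The output multiplier for sector j is the column-j sum of the Leontief inverse (I − A)⁻¹ = adj(I−A) / det(I−A).
Column E of adj(I−A): (0.10, 0.85); det(I−A) = 0.8100.
m_E = (0.10 + 0.85) / 0.8100 = 0.95 / 0.8100 ≈ 1.1728.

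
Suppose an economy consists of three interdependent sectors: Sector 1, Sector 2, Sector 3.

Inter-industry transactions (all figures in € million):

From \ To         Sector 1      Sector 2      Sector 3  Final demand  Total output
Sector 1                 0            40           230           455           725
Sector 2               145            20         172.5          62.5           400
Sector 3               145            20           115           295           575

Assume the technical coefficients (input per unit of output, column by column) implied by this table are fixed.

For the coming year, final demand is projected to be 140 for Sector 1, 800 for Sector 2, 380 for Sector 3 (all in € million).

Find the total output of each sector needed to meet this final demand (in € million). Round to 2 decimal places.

x_1 = 528.93, x_2 = 1168.27, x_3 = 680.25

Technical coefficients a_ij = z_ij / X_j:
  a_11 = 0/725 = 0.00, a_21 = 145/725 = 0.20, a_31 = 145/725 = 0.20
  a_12 = 40/400 = 0.10, a_22 = 20/400 = 0.05, a_32 = 20/400 = 0.05
  a_13 = 230/575 = 0.40, a_23 = 172.5/575 = 0.30, a_33 = 115/575 = 0.20
I − A =
  [   1.00    -0.10    -0.40]
  [  -0.20     0.95    -0.30]
  [  -0.20    -0.05     0.80]
Cofactors of I−A, C_ij = (−1)^(i+j)·(minor ij) (rows/columns in the sector order above):
  C_11 = (0.95)(0.80) − (-0.30)(-0.05) = 0.7450
  C_12 = −[(-0.20)(0.80) − (-0.30)(-0.20)] = 0.2200
  C_13 = (-0.20)(-0.05) − (0.95)(-0.20) = 0.2000
  C_21 = −[(-0.10)(0.80) − (-0.40)(-0.05)] = 0.1000
  C_22 = (1.00)(0.80) − (-0.40)(-0.20) = 0.7200
  C_23 = −[(1.00)(-0.05) − (-0.10)(-0.20)] = 0.0700
  C_31 = (-0.10)(-0.30) − (-0.40)(0.95) = 0.4100
  C_32 = −[(1.00)(-0.30) − (-0.40)(-0.20)] = 0.3800
  C_33 = (1.00)(0.95) − (-0.10)(-0.20) = 0.9300
det(I−A) = Σ_j (I−A)_1j·C_1j = (1.00)(0.7450) + (-0.10)(0.2200) + (-0.40)(0.2000) = 0.6430
adj(I−A) = Cᵀ =
  [ 0.7450   0.1000   0.4100]
  [ 0.2200   0.7200   0.3800]
  [ 0.2000   0.0700   0.9300]
(I − A)⁻¹ = adj(I−A) / det(I−A) ≈
  [   1.1586     0.1555     0.6376]
  [   0.3421     1.1198     0.5910]
  [   0.3110     0.1089     1.4463]
x = (I − A)⁻¹ d = adj(I−A)·d / det(I−A), with det(I−A) = 0.6430:
  x_1 = (0.7450·140 + 0.1000·800 + 0.4100·380) / 0.6430 = 340.10 / 0.6430 ≈ 528.93
  x_2 = (0.2200·140 + 0.7200·800 + 0.3800·380) / 0.6430 = 751.20 / 0.6430 ≈ 1168.27
  x_3 = (0.2000·140 + 0.0700·800 + 0.9300·380) / 0.6430 = 437.40 / 0.6430 ≈ 680.25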